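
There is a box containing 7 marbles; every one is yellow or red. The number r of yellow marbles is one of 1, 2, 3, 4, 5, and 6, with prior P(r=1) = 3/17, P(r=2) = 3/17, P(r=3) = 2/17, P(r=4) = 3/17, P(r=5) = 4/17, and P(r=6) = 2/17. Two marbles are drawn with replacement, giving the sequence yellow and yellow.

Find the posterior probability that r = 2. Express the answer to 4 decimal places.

0.0474

For each hypothesis, P(data | H) works out to: P(data | r = 1) = (1/7)(1/7) = 1/49; P(data | r = 2) = (2/7)(2/7) = 4/49; P(data | r = 3) = (3/7)(3/7) = 9/49; P(data | r = 4) = (4/7)(4/7) = 16/49; P(data | r = 5) = (5/7)(5/7) = 25/49; P(data | r = 6) = (6/7)(6/7) = 36/49.
Multiplying each by its prior: 3/17 · 1/49 = 3/833, 3/17 · 4/49 = 12/833, 2/17 · 9/49 = 18/833, 3/17 · 16/49 = 48/833, 4/17 · 25/49 = 100/833, 2/17 · 36/49 = 72/833; these sum to 253/833.
By Bayes' rule, P(r = 2 | data) = (12/833) / (253/833) = 12/253.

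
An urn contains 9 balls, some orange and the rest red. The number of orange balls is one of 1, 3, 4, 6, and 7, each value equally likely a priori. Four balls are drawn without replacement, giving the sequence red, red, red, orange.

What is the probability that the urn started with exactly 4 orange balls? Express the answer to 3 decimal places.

0.247

For each hypothesis, P(data | H) works out to: P(data | r = 1) = (8/9)(7/8)(6/7)(1/6) = 1/9; P(data | r = 3) = (6/9)(5/8)(4/7)(3/6) = 5/42; P(data | r = 4) = (5/9)(4/8)(3/7)(4/6) = 5/63; P(data | r = 6) = (3/9)(2/8)(1/7)(6/6) = 1/84; P(data | r = 7) = (2/9)(1/8)(0/7) = 0.
Multiplying each by its prior: 1/5 · 1/9 = 1/45, 1/5 · 5/42 = 1/42, 1/5 · 5/63 = 1/63, 1/5 · 1/84 = 1/420, 1/5 · 0 = 0; summing to 9/140.
So P(r = 4 | data) = (1/63) / (9/140) = 20/81.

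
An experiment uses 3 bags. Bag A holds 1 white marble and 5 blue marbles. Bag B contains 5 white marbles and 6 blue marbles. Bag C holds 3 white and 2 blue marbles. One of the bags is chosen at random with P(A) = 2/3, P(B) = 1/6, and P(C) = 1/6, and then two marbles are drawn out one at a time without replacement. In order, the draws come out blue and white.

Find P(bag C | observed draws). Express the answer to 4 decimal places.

For each hypothesis, P(data | H) works out to: P(data | bag A) = (5/6)(1/5) = 0.16667; P(data | bag B) = (6/11)(5/10) = 0.27273; P(data | bag C) = (2/5)(3/4) = 0.3.
Weighting by the prior gives 2/3 · 0.16667 = 0.11111, 1/6 · 0.27273 = 0.045455, 1/6 · 0.3 = 0.05; these sum to 0.20657.
Therefore the posterior P(bag C | data) = (0.05) / (0.20657) = 0.24205.

0.2421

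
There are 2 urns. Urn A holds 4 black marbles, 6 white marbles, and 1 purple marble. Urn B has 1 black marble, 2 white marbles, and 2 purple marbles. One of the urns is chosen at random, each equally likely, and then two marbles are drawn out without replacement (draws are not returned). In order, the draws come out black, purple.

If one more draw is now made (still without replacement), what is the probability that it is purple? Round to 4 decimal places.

0.2444

The likelihood of the observed sequence under each hypothesis: P(data | urn A) = (4/11)(1/10) = 2/55; P(data | urn B) = (1/5)(2/4) = 1/10.
Multiplying each by its prior: 1/2 · 2/55 = 1/55, 1/2 · 1/10 = 1/20; with total 3/44.
The posterior is then P(urn A | data) = 4/15, P(urn B | data) = 11/15.
Averaging over the posterior, P(purple next | data) = (0)(4/15) + (1/3)(11/15) = 11/45.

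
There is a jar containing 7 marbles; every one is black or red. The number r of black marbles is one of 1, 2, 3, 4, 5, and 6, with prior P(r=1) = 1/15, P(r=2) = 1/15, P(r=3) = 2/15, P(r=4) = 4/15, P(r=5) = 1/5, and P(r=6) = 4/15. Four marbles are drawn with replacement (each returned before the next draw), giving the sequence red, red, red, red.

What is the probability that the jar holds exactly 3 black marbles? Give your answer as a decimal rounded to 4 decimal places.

0.1823

Compute the likelihood of the observed sequence for each case: P(data | r = 1) = (6/7)(6/7)(6/7)(6/7) = 0.53978; P(data | r = 2) = (5/7)(5/7)(5/7)(5/7) = 0.26031; P(data | r = 3) = (4/7)(4/7)(4/7)(4/7) = 0.10662; P(data | r = 4) = (3/7)(3/7)(3/7)(3/7) = 0.033736; P(data | r = 5) = (2/7)(2/7)(2/7)(2/7) = 0.0066639; P(data | r = 6) = (1/7)(1/7)(1/7)(1/7) = 0.00041649.
Multiplying each by its prior: 1/15 · 0.53978 = 0.035985, 1/15 · 0.26031 = 0.017354, 2/15 · 0.10662 = 0.014216, 4/15 · 0.033736 = 0.0089963, 1/5 · 0.0066639 = 0.0013328, 4/15 · 0.00041649 = 0.00011106; with total 0.077995.
So P(r = 3 | data) = (0.014216) / (0.077995) = 0.18227.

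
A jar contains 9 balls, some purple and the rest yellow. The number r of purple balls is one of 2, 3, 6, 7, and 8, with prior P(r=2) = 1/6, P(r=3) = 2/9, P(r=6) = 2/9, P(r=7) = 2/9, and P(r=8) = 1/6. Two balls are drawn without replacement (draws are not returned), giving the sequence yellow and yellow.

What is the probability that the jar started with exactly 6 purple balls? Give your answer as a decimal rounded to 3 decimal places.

Compute the likelihood of the observed sequence for each case: P(data | r = 2) = (7/9)(6/8) = 7/12; P(data | r = 3) = (6/9)(5/8) = 5/12; P(data | r = 6) = (3/9)(2/8) = 1/12; P(data | r = 7) = (2/9)(1/8) = 1/36; P(data | r = 8) = (1/9)(0/8) = 0.
Multiplying each by its prior: 1/6 · 7/12 = 7/72, 2/9 · 5/12 = 5/54, 2/9 · 1/12 = 1/54, 2/9 · 1/36 = 1/162, 1/6 · 0 = 0; summing to 139/648.
Hence P(r = 6 | data) = (1/54) / (139/648) = 12/139.

0.086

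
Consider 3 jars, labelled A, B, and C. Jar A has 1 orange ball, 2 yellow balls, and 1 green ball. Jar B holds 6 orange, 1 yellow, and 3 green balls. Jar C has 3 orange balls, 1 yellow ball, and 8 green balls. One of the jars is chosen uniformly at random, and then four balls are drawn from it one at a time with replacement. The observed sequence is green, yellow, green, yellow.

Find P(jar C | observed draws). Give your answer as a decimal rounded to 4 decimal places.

Compute the likelihood of the observed sequence for each case: P(data | jar A) = (1/4)(2/4)(1/4)(2/4) = 0.015625; P(data | jar B) = (3/10)(1/10)(3/10)(1/10) = 0.0009; P(data | jar C) = (8/12)(1/12)(8/12)(1/12) = 0.0030864.
Weighting by the prior gives 1/3 · 0.015625 = 0.0052083, 1/3 · 0.0009 = 0.0003, 1/3 · 0.0030864 = 0.0010288; these sum to 0.0065371.
So P(jar C | data) = (0.0010288) / (0.0065371) = 0.15738.

0.1574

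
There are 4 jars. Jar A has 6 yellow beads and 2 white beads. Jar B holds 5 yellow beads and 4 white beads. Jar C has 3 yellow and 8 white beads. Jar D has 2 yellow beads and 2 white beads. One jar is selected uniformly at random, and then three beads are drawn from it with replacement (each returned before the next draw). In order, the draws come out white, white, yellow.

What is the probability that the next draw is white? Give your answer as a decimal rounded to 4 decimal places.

The likelihood of the observed sequence under each hypothesis: P(data | jar A) = (2/8)(2/8)(6/8) = 0.046875; P(data | jar B) = (4/9)(4/9)(5/9) = 0.10974; P(data | jar C) = (8/11)(8/11)(3/11) = 0.14425; P(data | jar D) = (2/4)(2/4)(2/4) = 0.125.
Weighting by the prior gives 1/4 · 0.046875 = 0.011719, 1/4 · 0.10974 = 0.027435, 1/4 · 0.14425 = 0.036063, 1/4 · 0.125 = 0.03125; summing to 0.10647.
Dividing through by the total gives posterior P(jar A | data) = 0.11007, P(jar B | data) = 0.25768, P(jar C | data) = 0.33873, P(jar D | data) = 0.29352.
Averaging over the posterior, P(white next | data) = (1/4)(0.11007) + (4/9)(0.25768) + (8/11)(0.33873) + (1/2)(0.29352) = 0.53515.

0.5352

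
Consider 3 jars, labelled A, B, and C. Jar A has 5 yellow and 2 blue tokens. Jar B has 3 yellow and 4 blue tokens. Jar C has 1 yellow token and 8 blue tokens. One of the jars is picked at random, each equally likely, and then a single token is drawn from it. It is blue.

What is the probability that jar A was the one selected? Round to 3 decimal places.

0.164

Under each hypothesis, the probability of this draw is: P(data | jar A) = (2/7) = 2/7; P(data | jar B) = (4/7) = 4/7; P(data | jar C) = (8/9) = 8/9.
Weighting by the prior gives 1/3 · 2/7 = 2/21, 1/3 · 4/7 = 4/21, 1/3 · 8/9 = 8/27; with total 110/189.
Therefore the posterior P(jar A | data) = (2/21) / (110/189) = 9/55.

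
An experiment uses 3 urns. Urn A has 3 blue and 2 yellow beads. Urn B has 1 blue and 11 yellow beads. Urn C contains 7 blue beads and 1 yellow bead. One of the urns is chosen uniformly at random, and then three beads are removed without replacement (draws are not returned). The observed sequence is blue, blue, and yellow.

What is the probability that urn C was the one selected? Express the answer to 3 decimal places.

The likelihood of the observed sequence under each hypothesis: P(data | urn A) = (3/5)(2/4)(2/3) = 1/5; P(data | urn B) = (1/12)(0/11) = 0; P(data | urn C) = (7/8)(6/7)(1/6) = 1/8.
Multiplying each by its prior: 1/3 · 1/5 = 1/15, 1/3 · 0 = 0, 1/3 · 1/8 = 1/24; summing to 13/120.
By Bayes' rule, P(urn C | data) = (1/24) / (13/120) = 5/13.

0.385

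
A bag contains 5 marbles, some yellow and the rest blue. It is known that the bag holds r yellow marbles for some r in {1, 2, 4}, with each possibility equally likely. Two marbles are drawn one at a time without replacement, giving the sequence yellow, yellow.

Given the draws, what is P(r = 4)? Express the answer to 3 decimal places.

0.857

For each hypothesis, P(data | H) works out to: P(data | r = 1) = (1/5)(0/4) = 0; P(data | r = 2) = (2/5)(1/4) = 1/10; P(data | r = 4) = (4/5)(3/4) = 3/5.
The prior-weighted likelihoods are 1/3 · 0 = 0, 1/3 · 1/10 = 1/30, 1/3 · 3/5 = 1/5; summing to 7/30.
Hence P(r = 4 | data) = (1/5) / (7/30) = 6/7.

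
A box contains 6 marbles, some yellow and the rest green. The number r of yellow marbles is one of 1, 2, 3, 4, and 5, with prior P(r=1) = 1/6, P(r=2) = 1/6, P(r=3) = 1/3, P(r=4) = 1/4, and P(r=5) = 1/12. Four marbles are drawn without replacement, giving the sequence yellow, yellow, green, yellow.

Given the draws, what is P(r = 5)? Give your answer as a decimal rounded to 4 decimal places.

0.2174

For each hypothesis, P(data | H) works out to: P(data | r = 1) = (1/6)(0/5) = 0; P(data | r = 2) = (2/6)(1/5)(4/4)(0/3) = 0; P(data | r = 3) = (3/6)(2/5)(3/4)(1/3) = 1/20; P(data | r = 4) = (4/6)(3/5)(2/4)(2/3) = 2/15; P(data | r = 5) = (5/6)(4/5)(1/4)(3/3) = 1/6.
The prior-weighted likelihoods are 1/6 · 0 = 0, 1/6 · 0 = 0, 1/3 · 1/20 = 1/60, 1/4 · 2/15 = 1/30, 1/12 · 1/6 = 1/72; with total 23/360.
Hence P(r = 5 | data) = (1/72) / (23/360) = 5/23.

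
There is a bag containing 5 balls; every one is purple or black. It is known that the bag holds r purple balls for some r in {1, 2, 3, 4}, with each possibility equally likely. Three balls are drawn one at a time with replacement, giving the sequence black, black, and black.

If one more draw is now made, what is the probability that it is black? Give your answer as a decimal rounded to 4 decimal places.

For each hypothesis, P(data | H) works out to: P(data | r = 1) = (4/5)(4/5)(4/5) = 64/125; P(data | r = 2) = (3/5)(3/5)(3/5) = 27/125; P(data | r = 3) = (2/5)(2/5)(2/5) = 8/125; P(data | r = 4) = (1/5)(1/5)(1/5) = 1/125.
Weighting by the prior gives 1/4 · 64/125 = 16/125, 1/4 · 27/125 = 27/500, 1/4 · 8/125 = 2/125, 1/4 · 1/125 = 1/500; with total 1/5.
Dividing through by the total gives posterior P(r = 1 | data) = 16/25, P(r = 2 | data) = 27/100, P(r = 3 | data) = 2/25, P(r = 4 | data) = 1/100.
Averaging over the posterior, P(black next | data) = (4/5)(16/25) + (3/5)(27/100) + (2/5)(2/25) + (1/5)(1/100) = 177/250.

0.7080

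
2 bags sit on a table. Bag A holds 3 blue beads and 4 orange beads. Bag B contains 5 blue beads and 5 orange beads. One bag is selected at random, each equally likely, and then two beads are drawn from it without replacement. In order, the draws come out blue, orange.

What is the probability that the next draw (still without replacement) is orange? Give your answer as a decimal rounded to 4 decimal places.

Compute the likelihood of the observed sequence for each case: P(data | bag A) = (3/7)(4/6) = 2/7; P(data | bag B) = (5/10)(5/9) = 5/18.
Weighting by the prior gives 1/2 · 2/7 = 1/7, 1/2 · 5/18 = 5/36; with total 71/252.
Normalising, the posterior is P(bag A | data) = 36/71, P(bag B | data) = 35/71.
The predictive probability is P(orange next | data) = (3/5)(36/71) + (1/2)(35/71) = 391/710.

0.5507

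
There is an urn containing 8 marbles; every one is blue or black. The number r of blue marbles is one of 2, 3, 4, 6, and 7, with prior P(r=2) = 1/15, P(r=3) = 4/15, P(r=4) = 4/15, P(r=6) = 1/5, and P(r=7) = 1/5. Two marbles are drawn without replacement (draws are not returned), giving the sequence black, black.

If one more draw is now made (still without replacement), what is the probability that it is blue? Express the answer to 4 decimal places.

0.5366

The likelihood of the observed sequence under each hypothesis: P(data | r = 2) = (6/8)(5/7) = 15/28; P(data | r = 3) = (5/8)(4/7) = 5/14; P(data | r = 4) = (4/8)(3/7) = 3/14; P(data | r = 6) = (2/8)(1/7) = 1/28; P(data | r = 7) = (1/8)(0/7) = 0.
Weighting by the prior gives 1/15 · 15/28 = 1/28, 4/15 · 5/14 = 2/21, 4/15 · 3/14 = 2/35, 1/5 · 1/28 = 1/140, 1/5 · 0 = 0; these sum to 41/210.
Dividing through by the total gives posterior P(r = 2 | data) = 15/82, P(r = 3 | data) = 20/41, P(r = 4 | data) = 12/41, P(r = 6 | data) = 3/82, P(r = 7 | data) = 0.
So P(blue next | data) = Σ P(blue next | H) P(H | data) = (1/3)(15/82) + (1/2)(20/41) + (2/3)(12/41) + (1)(3/82) = 22/41.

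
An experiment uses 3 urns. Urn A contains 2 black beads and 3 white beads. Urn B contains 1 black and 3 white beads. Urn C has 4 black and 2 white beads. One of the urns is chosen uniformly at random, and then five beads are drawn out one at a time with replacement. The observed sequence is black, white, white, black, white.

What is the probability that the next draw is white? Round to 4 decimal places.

The likelihood of the observed sequence under each hypothesis: P(data | urn A) = (2/5)(3/5)(3/5)(2/5)(3/5) = 0.03456; P(data | urn B) = (1/4)(3/4)(3/4)(1/4)(3/4) = 0.026367; P(data | urn C) = (4/6)(2/6)(2/6)(4/6)(2/6) = 0.016461.
Weighting by the prior gives 1/3 · 0.03456 = 0.01152, 1/3 · 0.026367 = 0.0087891, 1/3 · 0.016461 = 0.005487; summing to 0.025796.
The posterior is then P(urn A | data) = 0.44658, P(urn B | data) = 0.34071, P(urn C | data) = 0.21271.
Averaging over the posterior, P(white next | data) = (3/5)(0.44658) + (3/4)(0.34071) + (1/3)(0.21271) = 0.59439.

0.5944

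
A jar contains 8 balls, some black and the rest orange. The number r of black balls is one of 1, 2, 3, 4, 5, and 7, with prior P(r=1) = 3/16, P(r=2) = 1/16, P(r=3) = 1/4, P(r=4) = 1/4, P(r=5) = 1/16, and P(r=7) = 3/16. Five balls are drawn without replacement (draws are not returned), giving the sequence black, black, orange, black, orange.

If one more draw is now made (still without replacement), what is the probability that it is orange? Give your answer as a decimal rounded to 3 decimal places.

For each hypothesis, P(data | H) works out to: P(data | r = 1) = (1/8)(0/7) = 0; P(data | r = 2) = (2/8)(1/7)(6/6)(0/5) = 0; P(data | r = 3) = (3/8)(2/7)(5/6)(1/5)(4/4) = 0.017857; P(data | r = 4) = (4/8)(3/7)(4/6)(2/5)(3/4) = 0.042857; P(data | r = 5) = (5/8)(4/7)(3/6)(3/5)(2/4) = 0.053571; P(data | r = 7) = (7/8)(6/7)(1/6)(5/5)(0/4) = 0.
Multiplying each by its prior: 3/16 · 0 = 0, 1/16 · 0 = 0, 1/4 · 0.017857 = 0.0044643, 1/4 · 0.042857 = 0.010714, 1/16 · 0.053571 = 0.0033482, 3/16 · 0 = 0; summing to 0.018527.
Dividing through by the total gives posterior P(r = 1 | data) = 0, P(r = 2 | data) = 0, P(r = 3 | data) = 0.24096, P(r = 4 | data) = 0.57831, P(r = 5 | data) = 0.18072, P(r = 7 | data) = 0.
So P(orange next | data) = Σ P(orange next | H) P(H | data) = (1)(0.24096) + (2/3)(0.57831) + (1/3)(0.18072) = 0.68675.

0.687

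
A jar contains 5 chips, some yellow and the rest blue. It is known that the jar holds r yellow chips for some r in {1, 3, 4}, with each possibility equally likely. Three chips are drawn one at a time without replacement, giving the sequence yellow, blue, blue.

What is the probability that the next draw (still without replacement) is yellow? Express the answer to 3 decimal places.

Compute the likelihood of the observed sequence for each case: P(data | r = 1) = (1/5)(4/4)(3/3) = 1/5; P(data | r = 3) = (3/5)(2/4)(1/3) = 1/10; P(data | r = 4) = (4/5)(1/4)(0/3) = 0.
The prior-weighted likelihoods are 1/3 · 1/5 = 1/15, 1/3 · 1/10 = 1/30, 1/3 · 0 = 0; these sum to 1/10.
Dividing through by the total gives posterior P(r = 1 | data) = 2/3, P(r = 3 | data) = 1/3, P(r = 4 | data) = 0.
Averaging over the posterior, P(yellow next | data) = (0)(2/3) + (1)(1/3) = 1/3.

0.333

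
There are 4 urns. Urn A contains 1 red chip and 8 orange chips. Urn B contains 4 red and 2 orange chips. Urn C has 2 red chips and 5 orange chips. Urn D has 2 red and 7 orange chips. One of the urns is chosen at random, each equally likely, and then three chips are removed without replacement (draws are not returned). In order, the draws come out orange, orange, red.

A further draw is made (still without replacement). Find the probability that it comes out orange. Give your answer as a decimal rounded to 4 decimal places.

0.7344

Under each hypothesis, the probability of the observed sequence is: P(data | urn A) = (8/9)(7/8)(1/7) = 0.11111; P(data | urn B) = (2/6)(1/5)(4/4) = 0.066667; P(data | urn C) = (5/7)(4/6)(2/5) = 0.19048; P(data | urn D) = (7/9)(6/8)(2/7) = 0.16667.
Weighting by the prior gives 1/4 · 0.11111 = 0.027778, 1/4 · 0.066667 = 0.016667, 1/4 · 0.19048 = 0.047619, 1/4 · 0.16667 = 0.041667; these sum to 0.13373.
Dividing through by the total gives posterior P(urn A | data) = 0.20772, P(urn B | data) = 0.12463, P(urn C | data) = 0.35608, P(urn D | data) = 0.31157.
So P(orange next | data) = Σ P(orange next | H) P(H | data) = (1)(0.20772) + (0)(0.12463) + (3/4)(0.35608) + (5/6)(0.31157) = 0.73442.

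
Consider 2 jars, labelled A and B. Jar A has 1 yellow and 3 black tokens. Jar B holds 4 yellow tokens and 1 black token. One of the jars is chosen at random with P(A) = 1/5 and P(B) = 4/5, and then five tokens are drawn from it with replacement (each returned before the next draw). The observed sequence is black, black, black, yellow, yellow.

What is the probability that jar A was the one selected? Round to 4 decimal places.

The likelihood of the observed sequence under each hypothesis: P(data | jar A) = (3/4)(3/4)(3/4)(1/4)(1/4) = 0.026367; P(data | jar B) = (1/5)(1/5)(1/5)(4/5)(4/5) = 0.00512.
Weighting by the prior gives 1/5 · 0.026367 = 0.0052734, 4/5 · 0.00512 = 0.004096; summing to 0.0093694.
Therefore the posterior P(jar A | data) = (0.0052734) / (0.0093694) = 0.56283.

0.5628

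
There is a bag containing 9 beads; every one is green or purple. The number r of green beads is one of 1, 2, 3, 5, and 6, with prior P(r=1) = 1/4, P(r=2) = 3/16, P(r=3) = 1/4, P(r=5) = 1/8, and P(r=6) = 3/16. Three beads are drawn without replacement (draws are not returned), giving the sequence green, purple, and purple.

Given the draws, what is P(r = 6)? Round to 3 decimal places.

0.102

Compute the likelihood of the observed sequence for each case: P(data | r = 1) = (1/9)(8/8)(7/7) = 1/9; P(data | r = 2) = (2/9)(7/8)(6/7) = 1/6; P(data | r = 3) = (3/9)(6/8)(5/7) = 5/28; P(data | r = 5) = (5/9)(4/8)(3/7) = 5/42; P(data | r = 6) = (6/9)(3/8)(2/7) = 1/14.
Weighting by the prior gives 1/4 · 1/9 = 1/36, 3/16 · 1/6 = 1/32, 1/4 · 5/28 = 5/112, 1/8 · 5/42 = 5/336, 3/16 · 1/14 = 3/224; these sum to 19/144.
Hence P(r = 6 | data) = (3/224) / (19/144) = 27/266.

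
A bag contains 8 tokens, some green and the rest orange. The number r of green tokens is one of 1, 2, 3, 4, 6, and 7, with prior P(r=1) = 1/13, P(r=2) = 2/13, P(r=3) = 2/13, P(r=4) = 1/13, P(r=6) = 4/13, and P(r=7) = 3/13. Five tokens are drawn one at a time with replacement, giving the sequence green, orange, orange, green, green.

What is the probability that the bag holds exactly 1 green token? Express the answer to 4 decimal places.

For each hypothesis, P(data | H) works out to: P(data | r = 1) = (1/8)(7/8)(7/8)(1/8)(1/8) = 0.0014954; P(data | r = 2) = (2/8)(6/8)(6/8)(2/8)(2/8) = 0.0087891; P(data | r = 3) = (3/8)(5/8)(5/8)(3/8)(3/8) = 0.020599; P(data | r = 4) = (4/8)(4/8)(4/8)(4/8)(4/8) = 0.03125; P(data | r = 6) = (6/8)(2/8)(2/8)(6/8)(6/8) = 0.026367; P(data | r = 7) = (7/8)(1/8)(1/8)(7/8)(7/8) = 0.010468.
The prior-weighted likelihoods are 1/13 · 0.0014954 = 0.00011503, 2/13 · 0.0087891 = 0.0013522, 2/13 · 0.020599 = 0.0031691, 1/13 · 0.03125 = 0.0024038, 4/13 · 0.026367 = 0.008113, 3/13 · 0.010468 = 0.0024156; summing to 0.017569.
Therefore the posterior P(r = 1 | data) = (0.00011503) / (0.017569) = 0.0065473.

0.0065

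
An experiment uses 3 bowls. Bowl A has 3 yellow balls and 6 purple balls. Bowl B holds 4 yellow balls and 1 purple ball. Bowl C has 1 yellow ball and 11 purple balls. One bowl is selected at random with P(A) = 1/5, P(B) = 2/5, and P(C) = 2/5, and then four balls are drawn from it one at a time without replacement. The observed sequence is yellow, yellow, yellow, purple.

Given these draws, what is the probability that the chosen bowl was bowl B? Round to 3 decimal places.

0.971

Compute the likelihood of the observed sequence for each case: P(data | bowl A) = (3/9)(2/8)(1/7)(6/6) = 0.011905; P(data | bowl B) = (4/5)(3/4)(2/3)(1/2) = 0.2; P(data | bowl C) = (1/12)(0/11) = 0.
Multiplying each by its prior: 1/5 · 0.011905 = 0.002381, 2/5 · 0.2 = 0.08, 2/5 · 0 = 0; these sum to 0.082381.
Therefore the posterior P(bowl B | data) = (0.08) / (0.082381) = 0.9711.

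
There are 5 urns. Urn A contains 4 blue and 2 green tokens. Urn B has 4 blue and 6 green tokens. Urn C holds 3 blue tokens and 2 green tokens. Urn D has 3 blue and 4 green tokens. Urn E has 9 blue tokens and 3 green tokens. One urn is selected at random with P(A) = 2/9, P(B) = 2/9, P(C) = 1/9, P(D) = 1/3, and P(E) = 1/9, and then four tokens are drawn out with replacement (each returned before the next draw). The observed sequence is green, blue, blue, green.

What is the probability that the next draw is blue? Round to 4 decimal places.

0.5136

Under each hypothesis, the probability of the observed sequence is: P(data | urn A) = (2/6)(4/6)(4/6)(2/6) = 0.049383; P(data | urn B) = (6/10)(4/10)(4/10)(6/10) = 0.0576; P(data | urn C) = (2/5)(3/5)(3/5)(2/5) = 0.0576; P(data | urn D) = (4/7)(3/7)(3/7)(4/7) = 0.059975; P(data | urn E) = (3/12)(9/12)(9/12)(3/12) = 0.035156.
The prior-weighted likelihoods are 2/9 · 0.049383 = 0.010974, 2/9 · 0.0576 = 0.0128, 1/9 · 0.0576 = 0.0064, 1/3 · 0.059975 = 0.019992, 1/9 · 0.035156 = 0.0039062; with total 0.054072.
Normalising, the posterior is P(urn A | data) = 0.20295, P(urn B | data) = 0.23672, P(urn C | data) = 0.11836, P(urn D | data) = 0.36972, P(urn E | data) = 0.072242.
The predictive probability is P(blue next | data) = (2/3)(0.20295) + (2/5)(0.23672) + (3/5)(0.11836) + (3/7)(0.36972) + (3/4)(0.072242) = 0.51364.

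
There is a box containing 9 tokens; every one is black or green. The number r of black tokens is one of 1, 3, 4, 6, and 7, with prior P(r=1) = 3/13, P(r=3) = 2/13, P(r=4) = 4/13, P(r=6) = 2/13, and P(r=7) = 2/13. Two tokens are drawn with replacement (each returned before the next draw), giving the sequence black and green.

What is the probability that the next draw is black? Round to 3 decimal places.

0.471

For each hypothesis, P(data | H) works out to: P(data | r = 1) = (1/9)(8/9) = 0.098765; P(data | r = 3) = (3/9)(6/9) = 0.22222; P(data | r = 4) = (4/9)(5/9) = 0.24691; P(data | r = 6) = (6/9)(3/9) = 0.22222; P(data | r = 7) = (7/9)(2/9) = 0.17284.
Multiplying each by its prior: 3/13 · 0.098765 = 0.022792, 2/13 · 0.22222 = 0.034188, 4/13 · 0.24691 = 0.075973, 2/13 · 0.22222 = 0.034188, 2/13 · 0.17284 = 0.026591; summing to 0.19373.
The posterior is then P(r = 1 | data) = 0.11765, P(r = 3 | data) = 0.17647, P(r = 4 | data) = 0.39216, P(r = 6 | data) = 0.17647, P(r = 7 | data) = 0.13725.
Averaging over the posterior, P(black next | data) = (1/9)(0.11765) + (1/3)(0.17647) + (4/9)(0.39216) + (2/3)(0.17647) + (7/9)(0.13725) = 0.47059.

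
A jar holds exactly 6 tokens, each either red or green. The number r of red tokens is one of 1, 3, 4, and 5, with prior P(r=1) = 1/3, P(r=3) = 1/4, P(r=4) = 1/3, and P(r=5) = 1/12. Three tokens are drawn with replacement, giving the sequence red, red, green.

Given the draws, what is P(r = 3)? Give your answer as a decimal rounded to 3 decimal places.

0.319

The likelihood of the observed sequence under each hypothesis: P(data | r = 1) = (1/6)(1/6)(5/6) = 0.023148; P(data | r = 3) = (3/6)(3/6)(3/6) = 0.125; P(data | r = 4) = (4/6)(4/6)(2/6) = 0.14815; P(data | r = 5) = (5/6)(5/6)(1/6) = 0.11574.
The prior-weighted likelihoods are 1/3 · 0.023148 = 0.007716, 1/4 · 0.125 = 0.03125, 1/3 · 0.14815 = 0.049383, 1/12 · 0.11574 = 0.0096451; with total 0.097994.
So P(r = 3 | data) = (0.03125) / (0.097994) = 0.3189.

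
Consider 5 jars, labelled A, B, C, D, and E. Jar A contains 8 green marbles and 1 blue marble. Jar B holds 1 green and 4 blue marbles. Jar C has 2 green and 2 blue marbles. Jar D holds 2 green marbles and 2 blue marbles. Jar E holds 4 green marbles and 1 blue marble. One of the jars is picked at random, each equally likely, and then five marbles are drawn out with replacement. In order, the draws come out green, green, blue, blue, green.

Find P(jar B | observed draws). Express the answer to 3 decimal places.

Compute the likelihood of the observed sequence for each case: P(data | jar A) = (8/9)(8/9)(1/9)(1/9)(8/9) = 0.0086708; P(data | jar B) = (1/5)(1/5)(4/5)(4/5)(1/5) = 0.00512; P(data | jar C) = (2/4)(2/4)(2/4)(2/4)(2/4) = 0.03125; P(data | jar D) = (2/4)(2/4)(2/4)(2/4)(2/4) = 0.03125; P(data | jar E) = (4/5)(4/5)(1/5)(1/5)(4/5) = 0.02048.
The prior-weighted likelihoods are 1/5 · 0.0086708 = 0.0017342, 1/5 · 0.00512 = 0.001024, 1/5 · 0.03125 = 0.00625, 1/5 · 0.03125 = 0.00625, 1/5 · 0.02048 = 0.004096; with total 0.019354.
By Bayes' rule, P(jar B | data) = (0.001024) / (0.019354) = 0.052909.

0.053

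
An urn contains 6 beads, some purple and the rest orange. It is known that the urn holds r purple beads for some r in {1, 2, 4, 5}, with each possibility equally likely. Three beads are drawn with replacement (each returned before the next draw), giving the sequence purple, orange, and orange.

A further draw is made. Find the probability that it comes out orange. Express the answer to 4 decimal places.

The likelihood of the observed sequence under each hypothesis: P(data | r = 1) = (1/6)(5/6)(5/6) = 25/216; P(data | r = 2) = (2/6)(4/6)(4/6) = 4/27; P(data | r = 4) = (4/6)(2/6)(2/6) = 2/27; P(data | r = 5) = (5/6)(1/6)(1/6) = 5/216.
Multiplying each by its prior: 1/4 · 25/216 = 25/864, 1/4 · 4/27 = 1/27, 1/4 · 2/27 = 1/54, 1/4 · 5/216 = 5/864; with total 13/144.
The posterior is then P(r = 1 | data) = 25/78, P(r = 2 | data) = 16/39, P(r = 4 | data) = 8/39, P(r = 5 | data) = 5/78.
Averaging over the posterior, P(orange next | data) = (5/6)(25/78) + (2/3)(16/39) + (1/3)(8/39) + (1/6)(5/78) = 145/234.

0.6197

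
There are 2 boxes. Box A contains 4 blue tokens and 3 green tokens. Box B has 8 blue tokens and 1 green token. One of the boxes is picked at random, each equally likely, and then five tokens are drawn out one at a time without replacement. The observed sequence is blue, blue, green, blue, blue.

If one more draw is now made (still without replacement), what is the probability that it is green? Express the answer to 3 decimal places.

0.205

For each hypothesis, P(data | H) works out to: P(data | box A) = (4/7)(3/6)(3/5)(2/4)(1/3) = 1/35; P(data | box B) = (8/9)(7/8)(1/7)(6/6)(5/5) = 1/9.
The prior-weighted likelihoods are 1/2 · 1/35 = 1/70, 1/2 · 1/9 = 1/18; with total 22/315.
The posterior is then P(box A | data) = 9/44, P(box B | data) = 35/44.
The predictive probability is P(green next | data) = (1)(9/44) + (0)(35/44) = 9/44.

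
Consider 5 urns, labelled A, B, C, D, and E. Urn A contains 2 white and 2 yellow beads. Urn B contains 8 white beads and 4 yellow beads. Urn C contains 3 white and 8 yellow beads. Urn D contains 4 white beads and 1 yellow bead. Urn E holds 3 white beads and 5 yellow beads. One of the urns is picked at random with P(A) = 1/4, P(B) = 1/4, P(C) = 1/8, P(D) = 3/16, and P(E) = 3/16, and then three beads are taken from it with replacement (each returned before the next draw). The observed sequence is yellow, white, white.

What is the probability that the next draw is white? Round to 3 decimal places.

0.585

The likelihood of the observed sequence under each hypothesis: P(data | urn A) = (2/4)(2/4)(2/4) = 0.125; P(data | urn B) = (4/12)(8/12)(8/12) = 0.14815; P(data | urn C) = (8/11)(3/11)(3/11) = 0.054095; P(data | urn D) = (1/5)(4/5)(4/5) = 0.128; P(data | urn E) = (5/8)(3/8)(3/8) = 0.087891.
The prior-weighted likelihoods are 1/4 · 0.125 = 0.03125, 1/4 · 0.14815 = 0.037037, 1/8 · 0.054095 = 0.0067618, 3/16 · 0.128 = 0.024, 3/16 · 0.087891 = 0.016479; with total 0.11553.
Normalising, the posterior is P(urn A | data) = 0.2705, P(urn B | data) = 0.32059, P(urn C | data) = 0.05853, P(urn D | data) = 0.20774, P(urn E | data) = 0.14264.
Averaging over the posterior, P(white next | data) = (1/2)(0.2705) + (2/3)(0.32059) + (3/11)(0.05853) + (4/5)(0.20774) + (3/8)(0.14264) = 0.58462.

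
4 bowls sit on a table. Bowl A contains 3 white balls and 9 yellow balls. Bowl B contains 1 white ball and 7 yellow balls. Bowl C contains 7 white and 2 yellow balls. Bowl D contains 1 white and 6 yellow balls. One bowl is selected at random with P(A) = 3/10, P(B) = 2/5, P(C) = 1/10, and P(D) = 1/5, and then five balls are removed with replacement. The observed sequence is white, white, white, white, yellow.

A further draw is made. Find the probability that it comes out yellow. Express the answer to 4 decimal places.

The likelihood of the observed sequence under each hypothesis: P(data | bowl A) = (3/12)(3/12)(3/12)(3/12)(9/12) = 0.0029297; P(data | bowl B) = (1/8)(1/8)(1/8)(1/8)(7/8) = 0.00021362; P(data | bowl C) = (7/9)(7/9)(7/9)(7/9)(2/9) = 0.081322; P(data | bowl D) = (1/7)(1/7)(1/7)(1/7)(6/7) = 0.00035699.
Weighting by the prior gives 3/10 · 0.0029297 = 0.00087891, 2/5 · 0.00021362 = 8.5449e-05, 1/10 · 0.081322 = 0.0081322, 1/5 · 0.00035699 = 7.1399e-05; with total 0.009168.
Dividing through by the total gives posterior P(bowl A | data) = 0.095867, P(bowl B | data) = 0.0093204, P(bowl C | data) = 0.88702, P(bowl D | data) = 0.0077878.
Averaging over the posterior, P(yellow next | data) = (3/4)(0.095867) + (7/8)(0.0093204) + (2/9)(0.88702) + (6/7)(0.0077878) = 0.28385.

0.2838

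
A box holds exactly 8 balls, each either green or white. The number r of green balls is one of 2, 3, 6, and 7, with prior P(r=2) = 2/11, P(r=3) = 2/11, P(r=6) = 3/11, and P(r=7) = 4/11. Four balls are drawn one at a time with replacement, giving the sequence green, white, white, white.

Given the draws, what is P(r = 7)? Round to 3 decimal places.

0.016

Under each hypothesis, the probability of the observed sequence is: P(data | r = 2) = (2/8)(6/8)(6/8)(6/8) = 0.10547; P(data | r = 3) = (3/8)(5/8)(5/8)(5/8) = 0.091553; P(data | r = 6) = (6/8)(2/8)(2/8)(2/8) = 0.011719; P(data | r = 7) = (7/8)(1/8)(1/8)(1/8) = 0.001709.
Multiplying each by its prior: 2/11 · 0.10547 = 0.019176, 2/11 · 0.091553 = 0.016646, 3/11 · 0.011719 = 0.003196, 4/11 · 0.001709 = 0.00062145; summing to 0.03964.
By Bayes' rule, P(r = 7 | data) = (0.00062145) / (0.03964) = 0.015677.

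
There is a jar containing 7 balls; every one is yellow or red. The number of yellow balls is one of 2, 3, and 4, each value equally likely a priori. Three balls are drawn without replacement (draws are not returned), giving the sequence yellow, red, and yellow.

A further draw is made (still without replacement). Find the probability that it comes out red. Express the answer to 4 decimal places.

0.6571

The likelihood of the observed sequence under each hypothesis: P(data | r = 2) = (2/7)(5/6)(1/5) = 1/21; P(data | r = 3) = (3/7)(4/6)(2/5) = 4/35; P(data | r = 4) = (4/7)(3/6)(3/5) = 6/35.
Multiplying each by its prior: 1/3 · 1/21 = 1/63, 1/3 · 4/35 = 4/105, 1/3 · 6/35 = 2/35; with total 1/9.
The posterior is then P(r = 2 | data) = 1/7, P(r = 3 | data) = 12/35, P(r = 4 | data) = 18/35.
Averaging over the posterior, P(red next | data) = (1)(1/7) + (3/4)(12/35) + (1/2)(18/35) = 23/35.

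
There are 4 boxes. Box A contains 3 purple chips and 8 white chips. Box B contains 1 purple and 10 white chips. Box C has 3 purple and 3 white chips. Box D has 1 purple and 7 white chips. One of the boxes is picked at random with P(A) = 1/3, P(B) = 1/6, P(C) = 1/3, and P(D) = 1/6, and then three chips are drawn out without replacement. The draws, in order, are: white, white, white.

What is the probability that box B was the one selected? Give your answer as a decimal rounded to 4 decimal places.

Compute the likelihood of the observed sequence for each case: P(data | box A) = (8/11)(7/10)(6/9) = 0.33939; P(data | box B) = (10/11)(9/10)(8/9) = 0.72727; P(data | box C) = (3/6)(2/5)(1/4) = 0.05; P(data | box D) = (7/8)(6/7)(5/6) = 0.625.
The prior-weighted likelihoods are 1/3 · 0.33939 = 0.11313, 1/6 · 0.72727 = 0.12121, 1/3 · 0.05 = 0.016667, 1/6 · 0.625 = 0.10417; summing to 0.35518.
Therefore the posterior P(box B | data) = (0.12121) / (0.35518) = 0.34127.

0.3413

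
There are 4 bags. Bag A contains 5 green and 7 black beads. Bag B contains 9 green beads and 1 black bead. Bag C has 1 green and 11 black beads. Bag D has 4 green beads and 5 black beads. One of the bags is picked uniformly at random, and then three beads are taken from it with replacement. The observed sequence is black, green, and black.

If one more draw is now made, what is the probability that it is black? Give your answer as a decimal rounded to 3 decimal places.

For each hypothesis, P(data | H) works out to: P(data | bag A) = (7/12)(5/12)(7/12) = 0.14178; P(data | bag B) = (1/10)(9/10)(1/10) = 0.009; P(data | bag C) = (11/12)(1/12)(11/12) = 0.070023; P(data | bag D) = (5/9)(4/9)(5/9) = 0.13717.
Weighting by the prior gives 1/4 · 0.14178 = 0.035446, 1/4 · 0.009 = 0.00225, 1/4 · 0.070023 = 0.017506, 1/4 · 0.13717 = 0.034294; summing to 0.089495.
Dividing through by the total gives posterior P(bag A | data) = 0.39606, P(bag B | data) = 0.025141, P(bag C | data) = 0.19561, P(bag D | data) = 0.38319.
So P(black next | data) = Σ P(black next | H) P(H | data) = (7/12)(0.39606) + (1/10)(0.025141) + (11/12)(0.19561) + (5/9)(0.38319) = 0.62574.

0.626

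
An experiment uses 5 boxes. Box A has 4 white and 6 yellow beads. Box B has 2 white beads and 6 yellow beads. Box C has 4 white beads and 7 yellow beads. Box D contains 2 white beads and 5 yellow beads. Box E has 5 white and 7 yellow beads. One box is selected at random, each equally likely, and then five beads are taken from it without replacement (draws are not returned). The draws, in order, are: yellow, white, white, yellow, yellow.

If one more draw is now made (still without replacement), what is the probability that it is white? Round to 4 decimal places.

Compute the likelihood of the observed sequence for each case: P(data | box A) = (6/10)(4/9)(3/8)(5/7)(4/6) = 0.047619; P(data | box B) = (6/8)(2/7)(1/6)(5/5)(4/4) = 0.035714; P(data | box C) = (7/11)(4/10)(3/9)(6/8)(5/7) = 0.045455; P(data | box D) = (5/7)(2/6)(1/5)(4/4)(3/3) = 0.047619; P(data | box E) = (7/12)(5/11)(4/10)(6/9)(5/8) = 0.044192.
The prior-weighted likelihoods are 1/5 · 0.047619 = 0.0095238, 1/5 · 0.035714 = 0.0071429, 1/5 · 0.045455 = 0.0090909, 1/5 · 0.047619 = 0.0095238, 1/5 · 0.044192 = 0.0088384; these sum to 0.04412.
The posterior is then P(box A | data) = 0.21586, P(box B | data) = 0.1619, P(box C | data) = 0.20605, P(box D | data) = 0.21586, P(box E | data) = 0.20033.
So P(white next | data) = Σ P(white next | H) P(H | data) = (2/5)(0.21586) + (0)(0.1619) + (1/3)(0.20605) + (0)(0.21586) + (3/7)(0.20033) = 0.24088.

0.2409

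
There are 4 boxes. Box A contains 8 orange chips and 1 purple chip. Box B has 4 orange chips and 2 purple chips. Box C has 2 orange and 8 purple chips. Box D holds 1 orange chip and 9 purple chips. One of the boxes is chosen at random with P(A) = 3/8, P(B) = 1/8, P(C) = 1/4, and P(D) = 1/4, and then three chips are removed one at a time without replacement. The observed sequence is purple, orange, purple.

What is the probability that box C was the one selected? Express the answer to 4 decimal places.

0.5385

The likelihood of the observed sequence under each hypothesis: P(data | box A) = (1/9)(8/8)(0/7) = 0; P(data | box B) = (2/6)(4/5)(1/4) = 1/15; P(data | box C) = (8/10)(2/9)(7/8) = 7/45; P(data | box D) = (9/10)(1/9)(8/8) = 1/10.
The prior-weighted likelihoods are 3/8 · 0 = 0, 1/8 · 1/15 = 1/120, 1/4 · 7/45 = 7/180, 1/4 · 1/10 = 1/40; summing to 13/180.
By Bayes' rule, P(box C | data) = (7/180) / (13/180) = 7/13.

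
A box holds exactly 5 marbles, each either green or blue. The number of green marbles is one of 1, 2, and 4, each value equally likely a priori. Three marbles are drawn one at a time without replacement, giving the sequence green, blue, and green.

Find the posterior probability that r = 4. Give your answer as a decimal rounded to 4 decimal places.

For each hypothesis, P(data | H) works out to: P(data | r = 1) = (1/5)(4/4)(0/3) = 0; P(data | r = 2) = (2/5)(3/4)(1/3) = 1/10; P(data | r = 4) = (4/5)(1/4)(3/3) = 1/5.
Multiplying each by its prior: 1/3 · 0 = 0, 1/3 · 1/10 = 1/30, 1/3 · 1/5 = 1/15; these sum to 1/10.
So P(r = 4 | data) = (1/15) / (1/10) = 2/3.

0.6667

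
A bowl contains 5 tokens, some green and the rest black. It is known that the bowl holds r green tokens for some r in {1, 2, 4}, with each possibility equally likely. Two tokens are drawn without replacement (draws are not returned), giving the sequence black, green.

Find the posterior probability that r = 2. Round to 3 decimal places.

The likelihood of the observed sequence under each hypothesis: P(data | r = 1) = (4/5)(1/4) = 1/5; P(data | r = 2) = (3/5)(2/4) = 3/10; P(data | r = 4) = (1/5)(4/4) = 1/5.
Multiplying each by its prior: 1/3 · 1/5 = 1/15, 1/3 · 3/10 = 1/10, 1/3 · 1/5 = 1/15; summing to 7/30.
Therefore the posterior P(r = 2 | data) = (1/10) / (7/30) = 3/7.

0.429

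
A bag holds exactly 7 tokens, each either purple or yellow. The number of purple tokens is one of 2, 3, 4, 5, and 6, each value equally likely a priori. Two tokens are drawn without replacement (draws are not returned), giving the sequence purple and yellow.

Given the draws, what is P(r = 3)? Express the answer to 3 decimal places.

Compute the likelihood of the observed sequence for each case: P(data | r = 2) = (2/7)(5/6) = 5/21; P(data | r = 3) = (3/7)(4/6) = 2/7; P(data | r = 4) = (4/7)(3/6) = 2/7; P(data | r = 5) = (5/7)(2/6) = 5/21; P(data | r = 6) = (6/7)(1/6) = 1/7.
The prior-weighted likelihoods are 1/5 · 5/21 = 1/21, 1/5 · 2/7 = 2/35, 1/5 · 2/7 = 2/35, 1/5 · 5/21 = 1/21, 1/5 · 1/7 = 1/35; these sum to 5/21.
Therefore the posterior P(r = 3 | data) = (2/35) / (5/21) = 6/25.

0.240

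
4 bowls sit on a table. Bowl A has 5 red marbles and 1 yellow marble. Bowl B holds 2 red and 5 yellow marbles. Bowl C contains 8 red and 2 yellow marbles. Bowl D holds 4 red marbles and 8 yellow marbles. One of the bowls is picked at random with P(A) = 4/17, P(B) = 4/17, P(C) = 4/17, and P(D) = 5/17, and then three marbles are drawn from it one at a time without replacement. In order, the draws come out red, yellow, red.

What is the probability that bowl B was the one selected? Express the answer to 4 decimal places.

0.1034

The likelihood of the observed sequence under each hypothesis: P(data | bowl A) = (5/6)(1/5)(4/4) = 0.16667; P(data | bowl B) = (2/7)(5/6)(1/5) = 0.047619; P(data | bowl C) = (8/10)(2/9)(7/8) = 0.15556; P(data | bowl D) = (4/12)(8/11)(3/10) = 0.072727.
Multiplying each by its prior: 4/17 · 0.16667 = 0.039216, 4/17 · 0.047619 = 0.011204, 4/17 · 0.15556 = 0.036601, 5/17 · 0.072727 = 0.02139; with total 0.10841.
By Bayes' rule, P(bowl B | data) = (0.011204) / (0.10841) = 0.10335.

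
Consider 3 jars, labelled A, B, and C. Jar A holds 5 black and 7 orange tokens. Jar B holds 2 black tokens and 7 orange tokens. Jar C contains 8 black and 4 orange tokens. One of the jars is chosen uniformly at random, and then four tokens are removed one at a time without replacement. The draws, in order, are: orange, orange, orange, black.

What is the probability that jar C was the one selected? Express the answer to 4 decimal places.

Under each hypothesis, the probability of the observed sequence is: P(data | jar A) = (7/12)(6/11)(5/10)(5/9) = 0.088384; P(data | jar B) = (7/9)(6/8)(5/7)(2/6) = 0.13889; P(data | jar C) = (4/12)(3/11)(2/10)(8/9) = 0.016162.
Weighting by the prior gives 1/3 · 0.088384 = 0.029461, 1/3 · 0.13889 = 0.046296, 1/3 · 0.016162 = 0.0053872; these sum to 0.081145.
Therefore the posterior P(jar C | data) = (0.0053872) / (0.081145) = 0.06639.

0.0664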